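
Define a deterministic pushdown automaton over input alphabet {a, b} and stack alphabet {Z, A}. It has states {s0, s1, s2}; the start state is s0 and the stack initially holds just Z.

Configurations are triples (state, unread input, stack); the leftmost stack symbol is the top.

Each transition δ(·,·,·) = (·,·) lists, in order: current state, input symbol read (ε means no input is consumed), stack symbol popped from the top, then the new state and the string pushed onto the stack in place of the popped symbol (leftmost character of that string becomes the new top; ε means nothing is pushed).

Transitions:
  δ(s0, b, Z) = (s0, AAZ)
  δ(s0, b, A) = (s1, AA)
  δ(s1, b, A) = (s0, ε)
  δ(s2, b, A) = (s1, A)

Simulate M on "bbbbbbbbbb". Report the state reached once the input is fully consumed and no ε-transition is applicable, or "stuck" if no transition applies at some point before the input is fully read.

s1

(s0, bbbbbbbbbb, Z) ⊢ (s0, bbbbbbbbb, AAZ) ⊢ (s1, bbbbbbbb, AAAZ) ⊢ (s0, bbbbbbb, AAZ) ⊢ (s1, bbbbbb, AAAZ) ⊢ (s0, bbbbb, AAZ) ⊢ (s1, bbbb, AAAZ) ⊢ (s0, bbb, AAZ) ⊢ (s1, bb, AAAZ) ⊢ (s0, b, AAZ) ⊢ (s1, ε, AAAZ)
All input consumed; M is in state s1.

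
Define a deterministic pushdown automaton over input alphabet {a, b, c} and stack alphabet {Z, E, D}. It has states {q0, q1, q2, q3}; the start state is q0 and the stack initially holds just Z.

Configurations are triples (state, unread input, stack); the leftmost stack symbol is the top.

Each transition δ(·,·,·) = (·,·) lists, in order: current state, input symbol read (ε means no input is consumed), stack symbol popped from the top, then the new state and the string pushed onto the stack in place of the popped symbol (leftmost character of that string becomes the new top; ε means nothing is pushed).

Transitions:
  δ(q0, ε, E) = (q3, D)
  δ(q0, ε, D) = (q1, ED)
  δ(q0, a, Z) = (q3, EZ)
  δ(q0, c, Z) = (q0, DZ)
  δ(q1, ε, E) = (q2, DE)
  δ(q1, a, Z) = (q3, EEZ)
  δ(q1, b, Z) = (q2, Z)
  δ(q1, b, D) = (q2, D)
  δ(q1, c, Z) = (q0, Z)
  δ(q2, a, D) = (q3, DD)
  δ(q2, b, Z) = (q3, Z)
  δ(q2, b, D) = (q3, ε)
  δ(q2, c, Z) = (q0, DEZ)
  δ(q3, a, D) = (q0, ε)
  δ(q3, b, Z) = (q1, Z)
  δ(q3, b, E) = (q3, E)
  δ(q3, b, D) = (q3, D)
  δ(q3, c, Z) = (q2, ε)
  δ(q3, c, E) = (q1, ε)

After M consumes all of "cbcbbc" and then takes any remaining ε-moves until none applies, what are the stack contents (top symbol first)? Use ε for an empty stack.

(q0, cbcbbc, Z)
  read c, top Z: go to q0, push DZ → (q0, bcbbc, DZ)
  ε-move, top D: go to q1, push ED → (q1, bcbbc, EDZ)
  ε-move, top E: go to q2, push DE → (q2, bcbbc, DEDZ)
  read b, top D: go to q3, push ε → (q3, cbbc, EDZ)
  read c, top E: go to q1, push ε → (q1, bbc, DZ)
  read b, top D: go to q2, push D → (q2, bc, DZ)
  read b, top D: go to q3, push ε → (q3, c, Z)
  read c, top Z: go to q2, push ε → (q2, ε, ε)
All input consumed in state q2 with stack ε.

ε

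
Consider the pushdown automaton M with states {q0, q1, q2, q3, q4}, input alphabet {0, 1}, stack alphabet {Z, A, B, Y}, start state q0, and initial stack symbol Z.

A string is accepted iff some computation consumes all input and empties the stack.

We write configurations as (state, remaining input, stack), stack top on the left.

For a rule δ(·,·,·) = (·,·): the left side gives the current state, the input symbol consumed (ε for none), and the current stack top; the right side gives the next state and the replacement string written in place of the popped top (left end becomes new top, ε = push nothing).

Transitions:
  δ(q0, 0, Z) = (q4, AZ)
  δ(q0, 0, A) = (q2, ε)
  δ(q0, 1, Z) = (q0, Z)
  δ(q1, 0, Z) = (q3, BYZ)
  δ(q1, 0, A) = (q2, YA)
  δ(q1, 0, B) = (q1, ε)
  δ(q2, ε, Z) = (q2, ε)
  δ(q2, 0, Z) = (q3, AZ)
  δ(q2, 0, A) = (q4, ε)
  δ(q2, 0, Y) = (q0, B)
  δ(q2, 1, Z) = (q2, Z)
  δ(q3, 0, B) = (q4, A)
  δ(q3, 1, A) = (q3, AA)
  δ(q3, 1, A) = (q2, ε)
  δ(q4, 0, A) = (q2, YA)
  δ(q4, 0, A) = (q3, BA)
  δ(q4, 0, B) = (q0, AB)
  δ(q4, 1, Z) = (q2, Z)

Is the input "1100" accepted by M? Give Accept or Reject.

Reject

No computation consumes all input and empties the stack.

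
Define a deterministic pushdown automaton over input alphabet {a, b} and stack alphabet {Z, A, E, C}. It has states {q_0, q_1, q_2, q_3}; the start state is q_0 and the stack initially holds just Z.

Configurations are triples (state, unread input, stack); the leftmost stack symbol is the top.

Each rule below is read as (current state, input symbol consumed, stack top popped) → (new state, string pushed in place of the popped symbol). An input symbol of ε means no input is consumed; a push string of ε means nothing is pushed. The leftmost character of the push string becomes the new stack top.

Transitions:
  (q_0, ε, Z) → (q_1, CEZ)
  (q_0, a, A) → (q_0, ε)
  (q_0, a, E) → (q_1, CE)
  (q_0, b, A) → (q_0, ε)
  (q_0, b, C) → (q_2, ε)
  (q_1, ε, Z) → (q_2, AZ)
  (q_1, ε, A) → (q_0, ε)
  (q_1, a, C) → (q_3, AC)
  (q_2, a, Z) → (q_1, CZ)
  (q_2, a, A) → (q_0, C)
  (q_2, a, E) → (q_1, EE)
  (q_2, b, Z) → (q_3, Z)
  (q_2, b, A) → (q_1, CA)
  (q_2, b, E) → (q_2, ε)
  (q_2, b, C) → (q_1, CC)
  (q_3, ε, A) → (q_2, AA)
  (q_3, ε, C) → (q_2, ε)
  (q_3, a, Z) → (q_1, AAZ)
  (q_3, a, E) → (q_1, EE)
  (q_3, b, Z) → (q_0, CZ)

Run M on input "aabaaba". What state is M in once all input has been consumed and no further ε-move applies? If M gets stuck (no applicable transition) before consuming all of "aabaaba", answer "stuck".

(q_0, aabaaba, Z)
  ε-move, top Z: go to q_1, push CEZ → (q_1, aabaaba, CEZ)
  read a, top C: go to q_3, push AC → (q_3, abaaba, ACEZ)
  ε-move, top A: go to q_2, push AA → (q_2, abaaba, AACEZ)
  read a, top A: go to q_0, push C → (q_0, baaba, CACEZ)
  read b, top C: go to q_2, push ε → (q_2, aaba, ACEZ)
  read a, top A: go to q_0, push C → (q_0, aba, CCEZ)
No transition for (q_0, a, top C); M blocks with input aba remaining.

stuck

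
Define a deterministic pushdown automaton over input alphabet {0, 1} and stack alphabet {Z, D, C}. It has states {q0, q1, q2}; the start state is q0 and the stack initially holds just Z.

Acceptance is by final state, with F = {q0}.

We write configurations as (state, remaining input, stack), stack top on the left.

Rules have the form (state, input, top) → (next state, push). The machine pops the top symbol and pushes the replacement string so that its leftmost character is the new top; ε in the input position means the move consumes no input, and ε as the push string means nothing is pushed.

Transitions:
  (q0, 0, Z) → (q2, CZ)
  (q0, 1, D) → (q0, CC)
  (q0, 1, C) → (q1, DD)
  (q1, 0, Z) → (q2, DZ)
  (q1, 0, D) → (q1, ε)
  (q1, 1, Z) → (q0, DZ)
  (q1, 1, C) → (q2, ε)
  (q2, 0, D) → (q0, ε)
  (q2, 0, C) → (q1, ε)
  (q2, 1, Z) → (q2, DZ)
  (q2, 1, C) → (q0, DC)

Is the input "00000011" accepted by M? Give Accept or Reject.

(q0, 00000011, Z) ⊢ (q2, 0000011, CZ) ⊢ (q1, 000011, Z) ⊢ (q2, 00011, DZ) ⊢ (q0, 0011, Z) ⊢ (q2, 011, CZ) ⊢ (q1, 11, Z) ⊢ (q0, 1, DZ) ⊢ (q0, ε, CCZ)
All input consumed; state q0 ∈ F.

Accept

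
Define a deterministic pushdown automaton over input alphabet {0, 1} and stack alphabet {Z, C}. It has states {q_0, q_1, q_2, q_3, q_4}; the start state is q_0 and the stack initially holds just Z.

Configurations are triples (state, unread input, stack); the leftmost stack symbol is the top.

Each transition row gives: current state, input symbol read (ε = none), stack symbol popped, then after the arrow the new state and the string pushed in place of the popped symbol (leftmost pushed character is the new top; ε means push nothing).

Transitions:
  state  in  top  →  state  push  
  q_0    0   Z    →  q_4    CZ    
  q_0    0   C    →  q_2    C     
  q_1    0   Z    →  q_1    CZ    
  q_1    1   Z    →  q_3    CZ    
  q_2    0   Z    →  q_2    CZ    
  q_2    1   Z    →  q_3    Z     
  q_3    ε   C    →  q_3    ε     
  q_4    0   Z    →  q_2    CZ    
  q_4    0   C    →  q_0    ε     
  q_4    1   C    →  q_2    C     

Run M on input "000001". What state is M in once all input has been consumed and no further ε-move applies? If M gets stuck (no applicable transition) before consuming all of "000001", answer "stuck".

(q_0, 000001, Z)
  read 0, top Z: go to q_4, push CZ → (q_4, 00001, CZ)
  read 0, top C: go to q_0, push ε → (q_0, 0001, Z)
  read 0, top Z: go to q_4, push CZ → (q_4, 001, CZ)
  read 0, top C: go to q_0, push ε → (q_0, 01, Z)
  read 0, top Z: go to q_4, push CZ → (q_4, 1, CZ)
  read 1, top C: go to q_2, push C → (q_2, ε, CZ)
All input consumed; M is in state q_2.

q_2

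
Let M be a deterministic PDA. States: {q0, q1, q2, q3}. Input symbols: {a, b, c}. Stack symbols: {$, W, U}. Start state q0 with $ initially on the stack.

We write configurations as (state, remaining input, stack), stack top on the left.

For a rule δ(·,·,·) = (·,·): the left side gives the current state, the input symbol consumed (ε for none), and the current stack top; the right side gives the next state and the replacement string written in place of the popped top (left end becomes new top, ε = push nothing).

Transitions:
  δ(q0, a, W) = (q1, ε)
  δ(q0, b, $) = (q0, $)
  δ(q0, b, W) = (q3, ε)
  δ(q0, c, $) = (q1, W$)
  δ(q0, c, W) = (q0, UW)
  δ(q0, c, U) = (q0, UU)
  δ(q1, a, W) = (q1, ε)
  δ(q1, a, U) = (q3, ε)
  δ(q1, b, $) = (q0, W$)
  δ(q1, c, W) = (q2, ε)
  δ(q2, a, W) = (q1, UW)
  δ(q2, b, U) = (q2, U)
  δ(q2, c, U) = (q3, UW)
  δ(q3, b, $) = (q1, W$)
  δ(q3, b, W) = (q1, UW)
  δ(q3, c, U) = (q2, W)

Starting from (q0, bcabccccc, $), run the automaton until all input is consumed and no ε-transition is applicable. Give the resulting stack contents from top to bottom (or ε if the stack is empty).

(q0, bcabccccc, $)
  read b, top $: go to q0, push $ → (q0, cabccccc, $)
  read c, top $: go to q1, push W$ → (q1, abccccc, W$)
  read a, top W: go to q1, push ε → (q1, bccccc, $)
  read b, top $: go to q0, push W$ → (q0, ccccc, W$)
  read c, top W: go to q0, push UW → (q0, cccc, UW$)
  read c, top U: go to q0, push UU → (q0, ccc, UUW$)
  read c, top U: go to q0, push UU → (q0, cc, UUUW$)
  read c, top U: go to q0, push UU → (q0, c, UUUUW$)
  read c, top U: go to q0, push UU → (q0, ε, UUUUUW$)
All input consumed in state q0 with stack UUUUUW$.

UUUUUW$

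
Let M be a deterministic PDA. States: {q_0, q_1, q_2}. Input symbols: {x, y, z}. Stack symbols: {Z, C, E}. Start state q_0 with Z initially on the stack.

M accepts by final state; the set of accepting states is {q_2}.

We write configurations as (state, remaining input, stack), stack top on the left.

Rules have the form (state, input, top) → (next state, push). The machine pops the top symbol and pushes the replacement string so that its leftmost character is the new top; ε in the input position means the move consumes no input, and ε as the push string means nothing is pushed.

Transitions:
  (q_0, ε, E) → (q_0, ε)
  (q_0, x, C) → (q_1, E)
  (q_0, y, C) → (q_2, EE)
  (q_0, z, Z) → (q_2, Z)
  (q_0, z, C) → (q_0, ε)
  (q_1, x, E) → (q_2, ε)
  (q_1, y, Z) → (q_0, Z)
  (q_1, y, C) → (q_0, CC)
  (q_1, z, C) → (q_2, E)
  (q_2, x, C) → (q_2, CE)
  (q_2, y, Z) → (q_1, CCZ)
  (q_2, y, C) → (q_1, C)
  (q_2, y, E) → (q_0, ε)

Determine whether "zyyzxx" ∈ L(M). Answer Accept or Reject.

(q_0, zyyzxx, Z) ⊢ (q_2, yyzxx, Z) ⊢ (q_1, yzxx, CCZ) ⊢ (q_0, zxx, CCCZ) ⊢ (q_0, xx, CCZ) ⊢ (q_1, x, ECZ) ⊢ (q_2, ε, CZ)
All input consumed; state q_2 ∈ F.

Accept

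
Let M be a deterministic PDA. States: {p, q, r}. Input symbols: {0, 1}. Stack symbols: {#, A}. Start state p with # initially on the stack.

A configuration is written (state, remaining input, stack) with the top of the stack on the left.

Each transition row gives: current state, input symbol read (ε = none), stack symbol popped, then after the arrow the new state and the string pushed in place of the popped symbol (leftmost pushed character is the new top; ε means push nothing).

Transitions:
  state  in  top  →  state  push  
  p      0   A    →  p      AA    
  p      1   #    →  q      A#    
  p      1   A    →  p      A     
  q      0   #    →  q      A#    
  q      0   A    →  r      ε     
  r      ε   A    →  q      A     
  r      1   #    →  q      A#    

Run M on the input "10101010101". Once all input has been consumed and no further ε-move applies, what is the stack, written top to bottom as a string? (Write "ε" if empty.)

A#

(p, 10101010101, #)
  read 1, top #: go to q, push A# → (q, 0101010101, A#)
  read 0, top A: go to r, push ε → (r, 101010101, #)
  read 1, top #: go to q, push A# → (q, 01010101, A#)
  read 0, top A: go to r, push ε → (r, 1010101, #)
  read 1, top #: go to q, push A# → (q, 010101, A#)
  read 0, top A: go to r, push ε → (r, 10101, #)
  read 1, top #: go to q, push A# → (q, 0101, A#)
  read 0, top A: go to r, push ε → (r, 101, #)
  read 1, top #: go to q, push A# → (q, 01, A#)
  read 0, top A: go to r, push ε → (r, 1, #)
  read 1, top #: go to q, push A# → (q, ε, A#)
All input consumed in state q with stack A#.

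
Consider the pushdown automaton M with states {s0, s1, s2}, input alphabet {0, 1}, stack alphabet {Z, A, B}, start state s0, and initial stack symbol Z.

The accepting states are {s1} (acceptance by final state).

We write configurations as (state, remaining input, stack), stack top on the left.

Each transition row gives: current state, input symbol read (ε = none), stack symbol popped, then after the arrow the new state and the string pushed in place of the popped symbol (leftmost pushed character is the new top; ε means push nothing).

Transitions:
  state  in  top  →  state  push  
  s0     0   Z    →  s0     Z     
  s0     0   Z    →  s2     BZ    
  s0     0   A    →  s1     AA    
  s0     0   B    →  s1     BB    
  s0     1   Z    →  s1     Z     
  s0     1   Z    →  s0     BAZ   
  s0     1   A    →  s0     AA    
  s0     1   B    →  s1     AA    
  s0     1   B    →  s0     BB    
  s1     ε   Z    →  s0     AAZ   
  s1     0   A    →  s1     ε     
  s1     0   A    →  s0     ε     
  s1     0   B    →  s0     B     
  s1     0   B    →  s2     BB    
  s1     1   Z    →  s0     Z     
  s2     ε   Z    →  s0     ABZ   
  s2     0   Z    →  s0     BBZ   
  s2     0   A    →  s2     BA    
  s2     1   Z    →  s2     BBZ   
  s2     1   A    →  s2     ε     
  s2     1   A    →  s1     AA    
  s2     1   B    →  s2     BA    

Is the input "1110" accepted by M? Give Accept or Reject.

One accepting computation: (s0, 1110, Z) ⊢ (s1, 110, Z) ⊢ (s0, 10, Z) ⊢ (s0, 0, BAZ) ⊢ (s1, ε, BBAZ)
All input consumed and state s1 ∈ F.

Accept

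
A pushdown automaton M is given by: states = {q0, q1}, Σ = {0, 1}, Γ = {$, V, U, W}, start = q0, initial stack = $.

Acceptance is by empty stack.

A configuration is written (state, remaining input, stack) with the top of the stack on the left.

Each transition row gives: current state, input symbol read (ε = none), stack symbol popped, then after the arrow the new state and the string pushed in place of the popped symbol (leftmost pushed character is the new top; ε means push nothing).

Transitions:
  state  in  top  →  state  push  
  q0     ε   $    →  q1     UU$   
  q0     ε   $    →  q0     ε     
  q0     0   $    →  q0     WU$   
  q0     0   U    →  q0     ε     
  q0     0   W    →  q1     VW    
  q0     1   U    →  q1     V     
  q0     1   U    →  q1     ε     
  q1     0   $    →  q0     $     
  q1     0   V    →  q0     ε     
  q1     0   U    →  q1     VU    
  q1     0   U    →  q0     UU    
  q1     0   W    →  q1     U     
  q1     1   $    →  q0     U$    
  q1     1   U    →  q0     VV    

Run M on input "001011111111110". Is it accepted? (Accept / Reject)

One accepting computation: (q0, 001011111111110, $) ⊢ (q1, 001011111111110, UU$) ⊢ (q1, 01011111111110, VUU$) ⊢ (q0, 1011111111110, UU$) ⊢ (q1, 011111111110, VU$) ⊢ (q0, 11111111110, U$) ⊢ (q1, 1111111110, $) ⊢ (q0, 111111110, U$) ⊢ (q1, 11111110, $) ⊢ (q0, 1111110, U$) ⊢ (q1, 111110, $) ⊢ (q0, 11110, U$) ⊢ (q1, 1110, $) ⊢ (q0, 110, U$) ⊢ (q1, 10, $) ⊢ (q0, 0, U$) ⊢ (q0, ε, $) ⊢ (q0, ε, ε)
All input consumed and the stack is empty.

Accept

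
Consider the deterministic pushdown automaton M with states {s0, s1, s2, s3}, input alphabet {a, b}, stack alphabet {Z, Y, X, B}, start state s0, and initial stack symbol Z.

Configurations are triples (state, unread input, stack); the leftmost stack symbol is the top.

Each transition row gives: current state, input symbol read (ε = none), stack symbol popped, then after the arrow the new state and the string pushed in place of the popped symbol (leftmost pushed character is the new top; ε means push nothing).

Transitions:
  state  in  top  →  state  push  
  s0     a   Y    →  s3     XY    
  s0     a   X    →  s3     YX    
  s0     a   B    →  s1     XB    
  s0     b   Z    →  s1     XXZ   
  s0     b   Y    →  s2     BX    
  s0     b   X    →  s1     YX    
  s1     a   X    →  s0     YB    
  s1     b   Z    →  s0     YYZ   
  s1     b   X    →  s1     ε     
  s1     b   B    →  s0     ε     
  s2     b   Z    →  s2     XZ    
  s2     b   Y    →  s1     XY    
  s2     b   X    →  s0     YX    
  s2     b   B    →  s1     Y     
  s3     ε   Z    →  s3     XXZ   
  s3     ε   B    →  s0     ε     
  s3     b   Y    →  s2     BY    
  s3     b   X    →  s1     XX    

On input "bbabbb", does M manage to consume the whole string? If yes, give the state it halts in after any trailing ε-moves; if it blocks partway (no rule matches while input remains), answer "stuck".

stuck

(s0, bbabbb, Z)
  read b, top Z: go to s1, push XXZ → (s1, babbb, XXZ)
  read b, top X: go to s1, push ε → (s1, abbb, XZ)
  read a, top X: go to s0, push YB → (s0, bbb, YBZ)
  read b, top Y: go to s2, push BX → (s2, bb, BXBZ)
  read b, top B: go to s1, push Y → (s1, b, YXBZ)
No transition for (s1, b, top Y); M blocks with input b remaining.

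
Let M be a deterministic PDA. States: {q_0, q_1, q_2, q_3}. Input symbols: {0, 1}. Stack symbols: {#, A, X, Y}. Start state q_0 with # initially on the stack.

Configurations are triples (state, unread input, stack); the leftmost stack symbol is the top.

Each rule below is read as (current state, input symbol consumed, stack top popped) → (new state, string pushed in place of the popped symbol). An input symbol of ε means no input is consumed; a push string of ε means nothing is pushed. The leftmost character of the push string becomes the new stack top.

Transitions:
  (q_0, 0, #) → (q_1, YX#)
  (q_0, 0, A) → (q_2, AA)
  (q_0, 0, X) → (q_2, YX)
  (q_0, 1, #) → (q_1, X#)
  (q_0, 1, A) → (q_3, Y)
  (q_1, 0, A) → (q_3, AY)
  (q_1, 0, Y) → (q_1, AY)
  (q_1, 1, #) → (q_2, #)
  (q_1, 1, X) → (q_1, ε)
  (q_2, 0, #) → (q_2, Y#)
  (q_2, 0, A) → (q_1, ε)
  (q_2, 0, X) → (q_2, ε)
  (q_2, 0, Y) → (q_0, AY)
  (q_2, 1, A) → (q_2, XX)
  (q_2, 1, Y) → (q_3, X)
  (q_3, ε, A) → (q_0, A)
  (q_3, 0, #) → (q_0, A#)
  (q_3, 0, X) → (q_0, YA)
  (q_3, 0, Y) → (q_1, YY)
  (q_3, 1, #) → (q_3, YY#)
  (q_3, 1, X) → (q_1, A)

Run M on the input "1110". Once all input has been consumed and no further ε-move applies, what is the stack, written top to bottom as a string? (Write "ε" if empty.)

(q_0, 1110, #) ⊢ (q_1, 110, X#) ⊢ (q_1, 10, #) ⊢ (q_2, 0, #) ⊢ (q_2, ε, Y#)
All input consumed in state q_2 with stack Y#.

Y#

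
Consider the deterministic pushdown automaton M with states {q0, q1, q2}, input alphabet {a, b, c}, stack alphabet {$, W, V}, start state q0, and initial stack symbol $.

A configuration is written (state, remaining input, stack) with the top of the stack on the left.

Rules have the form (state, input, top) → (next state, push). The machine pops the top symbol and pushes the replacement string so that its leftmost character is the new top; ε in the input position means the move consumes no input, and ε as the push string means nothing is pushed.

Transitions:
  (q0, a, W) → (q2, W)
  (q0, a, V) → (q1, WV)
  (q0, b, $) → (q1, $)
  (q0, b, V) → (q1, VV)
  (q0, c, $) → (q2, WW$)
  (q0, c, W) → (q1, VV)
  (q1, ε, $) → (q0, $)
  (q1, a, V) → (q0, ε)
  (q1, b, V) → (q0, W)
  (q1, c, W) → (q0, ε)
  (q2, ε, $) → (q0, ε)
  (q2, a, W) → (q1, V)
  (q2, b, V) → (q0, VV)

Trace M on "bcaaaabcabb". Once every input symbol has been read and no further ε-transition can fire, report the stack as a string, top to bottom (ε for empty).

(q0, bcaaaabcabb, $) ⊢ (q1, caaaabcabb, $) ⊢ (q0, caaaabcabb, $) ⊢ (q2, aaaabcabb, WW$) ⊢ (q1, aaabcabb, VW$) ⊢ (q0, aabcabb, W$) ⊢ (q2, abcabb, W$) ⊢ (q1, bcabb, V$) ⊢ (q0, cabb, W$) ⊢ (q1, abb, VV$) ⊢ (q0, bb, V$) ⊢ (q1, b, VV$) ⊢ (q0, ε, WV$)
All input consumed in state q0 with stack WV$.

WV$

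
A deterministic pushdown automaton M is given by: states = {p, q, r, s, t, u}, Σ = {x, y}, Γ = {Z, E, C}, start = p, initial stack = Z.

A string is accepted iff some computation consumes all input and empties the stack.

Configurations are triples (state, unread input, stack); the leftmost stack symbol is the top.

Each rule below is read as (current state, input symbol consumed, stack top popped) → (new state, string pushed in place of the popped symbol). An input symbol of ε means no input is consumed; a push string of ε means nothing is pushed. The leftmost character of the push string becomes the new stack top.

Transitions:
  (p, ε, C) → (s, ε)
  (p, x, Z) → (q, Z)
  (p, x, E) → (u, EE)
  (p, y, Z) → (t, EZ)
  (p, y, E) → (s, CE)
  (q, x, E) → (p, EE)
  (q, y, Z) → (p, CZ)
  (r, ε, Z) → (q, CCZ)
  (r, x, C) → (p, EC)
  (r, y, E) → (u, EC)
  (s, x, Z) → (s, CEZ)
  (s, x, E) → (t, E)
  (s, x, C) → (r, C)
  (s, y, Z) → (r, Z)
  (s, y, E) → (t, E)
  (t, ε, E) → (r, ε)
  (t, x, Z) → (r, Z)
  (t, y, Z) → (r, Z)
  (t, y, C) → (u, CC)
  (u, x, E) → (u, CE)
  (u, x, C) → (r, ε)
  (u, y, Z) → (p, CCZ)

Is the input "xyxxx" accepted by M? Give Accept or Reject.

(p, xyxxx, Z)
  read x, top Z: go to q, push Z → (q, yxxx, Z)
  read y, top Z: go to p, push CZ → (p, xxx, CZ)
  ε-move, top C: go to s, push ε → (s, xxx, Z)
  read x, top Z: go to s, push CEZ → (s, xx, CEZ)
  read x, top C: go to r, push C → (r, x, CEZ)
  read x, top C: go to p, push EC → (p, ε, ECEZ)
All input consumed; stack is ECEZ, not empty, and no further ε-move applies.

Reject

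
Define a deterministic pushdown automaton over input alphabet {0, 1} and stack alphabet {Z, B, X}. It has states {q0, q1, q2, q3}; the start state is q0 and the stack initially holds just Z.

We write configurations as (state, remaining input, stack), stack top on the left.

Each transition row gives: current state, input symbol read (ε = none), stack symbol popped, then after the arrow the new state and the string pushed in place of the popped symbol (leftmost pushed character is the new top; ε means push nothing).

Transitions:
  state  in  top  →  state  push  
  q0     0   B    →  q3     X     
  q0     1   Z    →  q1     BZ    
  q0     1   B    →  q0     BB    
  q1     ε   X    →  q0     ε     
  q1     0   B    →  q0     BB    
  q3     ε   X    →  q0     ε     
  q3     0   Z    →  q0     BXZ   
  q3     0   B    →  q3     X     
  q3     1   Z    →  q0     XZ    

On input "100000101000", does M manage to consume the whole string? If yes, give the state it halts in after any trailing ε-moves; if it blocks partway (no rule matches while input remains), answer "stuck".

stuck

(q0, 100000101000, Z)
  read 1, top Z: go to q1, push BZ → (q1, 00000101000, BZ)
  read 0, top B: go to q0, push BB → (q0, 0000101000, BBZ)
  read 0, top B: go to q3, push X → (q3, 000101000, XBZ)
  ε-move, top X: go to q0, push ε → (q0, 000101000, BZ)
  read 0, top B: go to q3, push X → (q3, 00101000, XZ)
  ε-move, top X: go to q0, push ε → (q0, 00101000, Z)
No transition for (q0, 0, top Z); M blocks with input 00101000 remaining.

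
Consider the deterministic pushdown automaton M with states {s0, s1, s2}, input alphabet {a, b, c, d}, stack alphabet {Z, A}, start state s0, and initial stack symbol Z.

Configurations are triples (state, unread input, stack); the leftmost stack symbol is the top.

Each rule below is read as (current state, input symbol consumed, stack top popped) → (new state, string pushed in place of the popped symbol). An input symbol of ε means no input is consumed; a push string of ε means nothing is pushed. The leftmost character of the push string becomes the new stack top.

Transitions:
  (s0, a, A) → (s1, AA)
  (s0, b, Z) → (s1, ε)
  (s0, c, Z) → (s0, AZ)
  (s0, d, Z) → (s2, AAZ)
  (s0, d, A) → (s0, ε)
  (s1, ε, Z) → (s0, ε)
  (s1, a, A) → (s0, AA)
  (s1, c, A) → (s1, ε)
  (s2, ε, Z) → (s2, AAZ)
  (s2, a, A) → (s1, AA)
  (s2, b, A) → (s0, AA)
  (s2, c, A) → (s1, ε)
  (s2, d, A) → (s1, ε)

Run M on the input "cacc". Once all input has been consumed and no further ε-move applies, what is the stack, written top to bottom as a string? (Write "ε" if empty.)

ε

(s0, cacc, Z)
  read c, top Z: go to s0, push AZ → (s0, acc, AZ)
  read a, top A: go to s1, push AA → (s1, cc, AAZ)
  read c, top A: go to s1, push ε → (s1, c, AZ)
  read c, top A: go to s1, push ε → (s1, ε, Z)
  ε-move, top Z: go to s0, push ε → (s0, ε, ε)
All input consumed in state s0 with stack ε.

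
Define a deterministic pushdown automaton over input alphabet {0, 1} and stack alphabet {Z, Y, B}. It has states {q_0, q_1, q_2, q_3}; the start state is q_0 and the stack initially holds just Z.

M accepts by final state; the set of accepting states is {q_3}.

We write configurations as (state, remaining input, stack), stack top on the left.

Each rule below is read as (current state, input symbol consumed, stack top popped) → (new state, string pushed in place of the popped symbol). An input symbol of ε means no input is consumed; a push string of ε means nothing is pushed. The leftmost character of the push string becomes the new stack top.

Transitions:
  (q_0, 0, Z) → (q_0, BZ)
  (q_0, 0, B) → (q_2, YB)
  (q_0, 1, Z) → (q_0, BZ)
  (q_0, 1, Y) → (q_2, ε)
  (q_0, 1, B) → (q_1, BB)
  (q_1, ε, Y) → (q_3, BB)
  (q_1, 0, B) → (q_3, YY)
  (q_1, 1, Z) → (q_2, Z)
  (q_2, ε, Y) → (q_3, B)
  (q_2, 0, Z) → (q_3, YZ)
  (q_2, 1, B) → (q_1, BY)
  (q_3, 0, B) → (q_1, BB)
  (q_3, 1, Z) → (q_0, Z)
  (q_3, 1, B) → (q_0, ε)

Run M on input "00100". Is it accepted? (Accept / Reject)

(q_0, 00100, Z) ⊢ (q_0, 0100, BZ) ⊢ (q_2, 100, YBZ) ⊢ (q_3, 100, BBZ) ⊢ (q_0, 00, BZ) ⊢ (q_2, 0, YBZ) ⊢ (q_3, 0, BBZ) ⊢ (q_1, ε, BBBZ)
All input consumed; state q_1 ∉ F and no further ε-move applies.

Reject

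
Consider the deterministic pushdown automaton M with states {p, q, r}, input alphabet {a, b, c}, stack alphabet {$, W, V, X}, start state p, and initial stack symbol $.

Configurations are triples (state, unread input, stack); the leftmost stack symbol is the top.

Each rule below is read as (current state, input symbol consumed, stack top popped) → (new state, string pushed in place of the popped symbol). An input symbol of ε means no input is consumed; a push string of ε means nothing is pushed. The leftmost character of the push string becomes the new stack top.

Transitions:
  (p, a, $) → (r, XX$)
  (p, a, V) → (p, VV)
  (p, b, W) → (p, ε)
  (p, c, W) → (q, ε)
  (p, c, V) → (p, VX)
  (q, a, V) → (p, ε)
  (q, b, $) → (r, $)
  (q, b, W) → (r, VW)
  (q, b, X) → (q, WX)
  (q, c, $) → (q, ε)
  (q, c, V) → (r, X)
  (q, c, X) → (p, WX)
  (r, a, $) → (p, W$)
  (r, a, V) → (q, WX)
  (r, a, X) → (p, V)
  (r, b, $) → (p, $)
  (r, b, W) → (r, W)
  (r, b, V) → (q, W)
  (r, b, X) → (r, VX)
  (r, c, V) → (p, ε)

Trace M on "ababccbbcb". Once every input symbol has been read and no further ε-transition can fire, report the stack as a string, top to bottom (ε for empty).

(p, ababccbbcb, $)
  read a, top $: go to r, push XX$ → (r, babccbbcb, XX$)
  read b, top X: go to r, push VX → (r, abccbbcb, VXX$)
  read a, top V: go to q, push WX → (q, bccbbcb, WXXX$)
  read b, top W: go to r, push VW → (r, ccbbcb, VWXXX$)
  read c, top V: go to p, push ε → (p, cbbcb, WXXX$)
  read c, top W: go to q, push ε → (q, bbcb, XXX$)
  read b, top X: go to q, push WX → (q, bcb, WXXX$)
  read b, top W: go to r, push VW → (r, cb, VWXXX$)
  read c, top V: go to p, push ε → (p, b, WXXX$)
  read b, top W: go to p, push ε → (p, ε, XXX$)
All input consumed in state p with stack XXX$.

XXX$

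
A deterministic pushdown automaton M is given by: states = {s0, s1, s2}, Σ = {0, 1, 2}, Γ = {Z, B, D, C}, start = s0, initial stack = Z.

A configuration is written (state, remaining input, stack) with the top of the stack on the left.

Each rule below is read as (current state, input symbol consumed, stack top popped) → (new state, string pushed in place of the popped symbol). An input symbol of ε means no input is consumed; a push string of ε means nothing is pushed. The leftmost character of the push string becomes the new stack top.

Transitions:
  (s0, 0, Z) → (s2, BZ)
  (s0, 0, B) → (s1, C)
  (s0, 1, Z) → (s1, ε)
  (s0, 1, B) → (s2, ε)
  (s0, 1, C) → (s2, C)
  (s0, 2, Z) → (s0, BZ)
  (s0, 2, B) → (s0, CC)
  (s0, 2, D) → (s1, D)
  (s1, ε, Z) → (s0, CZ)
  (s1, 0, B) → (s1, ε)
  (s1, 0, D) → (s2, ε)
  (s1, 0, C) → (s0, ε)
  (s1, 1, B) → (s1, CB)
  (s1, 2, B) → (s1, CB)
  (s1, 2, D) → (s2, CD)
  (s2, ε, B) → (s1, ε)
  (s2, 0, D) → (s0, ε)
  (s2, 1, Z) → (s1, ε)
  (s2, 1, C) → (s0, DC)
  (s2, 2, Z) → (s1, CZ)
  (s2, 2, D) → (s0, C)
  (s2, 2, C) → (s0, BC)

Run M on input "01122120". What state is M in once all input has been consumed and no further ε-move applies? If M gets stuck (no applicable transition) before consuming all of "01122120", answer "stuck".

s2

(s0, 01122120, Z)
  read 0, top Z: go to s2, push BZ → (s2, 1122120, BZ)
  ε-move, top B: go to s1, push ε → (s1, 1122120, Z)
  ε-move, top Z: go to s0, push CZ → (s0, 1122120, CZ)
  read 1, top C: go to s2, push C → (s2, 122120, CZ)
  read 1, top C: go to s0, push DC → (s0, 22120, DCZ)
  read 2, top D: go to s1, push D → (s1, 2120, DCZ)
  read 2, top D: go to s2, push CD → (s2, 120, CDCZ)
  read 1, top C: go to s0, push DC → (s0, 20, DCDCZ)
  read 2, top D: go to s1, push D → (s1, 0, DCDCZ)
  read 0, top D: go to s2, push ε → (s2, ε, CDCZ)
All input consumed; M is in state s2.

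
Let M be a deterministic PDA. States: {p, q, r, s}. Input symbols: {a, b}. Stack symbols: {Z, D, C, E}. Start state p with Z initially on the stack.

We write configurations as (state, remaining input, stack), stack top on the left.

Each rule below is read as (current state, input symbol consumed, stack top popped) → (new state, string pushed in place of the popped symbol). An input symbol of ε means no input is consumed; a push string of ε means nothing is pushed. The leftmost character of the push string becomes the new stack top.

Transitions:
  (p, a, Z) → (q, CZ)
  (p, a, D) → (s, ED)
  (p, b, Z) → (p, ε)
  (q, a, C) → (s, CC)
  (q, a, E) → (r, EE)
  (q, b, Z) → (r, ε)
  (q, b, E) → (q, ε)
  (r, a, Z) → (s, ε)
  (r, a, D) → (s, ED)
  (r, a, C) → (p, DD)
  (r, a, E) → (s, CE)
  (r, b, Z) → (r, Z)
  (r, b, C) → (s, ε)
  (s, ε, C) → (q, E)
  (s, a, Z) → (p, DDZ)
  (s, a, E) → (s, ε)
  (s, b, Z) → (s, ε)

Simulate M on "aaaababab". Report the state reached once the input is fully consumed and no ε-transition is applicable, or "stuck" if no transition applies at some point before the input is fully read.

(p, aaaababab, Z)
  read a, top Z: go to q, push CZ → (q, aaababab, CZ)
  read a, top C: go to s, push CC → (s, aababab, CCZ)
  ε-move, top C: go to q, push E → (q, aababab, ECZ)
  read a, top E: go to r, push EE → (r, ababab, EECZ)
  read a, top E: go to s, push CE → (s, babab, CEECZ)
  ε-move, top C: go to q, push E → (q, babab, EEECZ)
  read b, top E: go to q, push ε → (q, abab, EECZ)
  read a, top E: go to r, push EE → (r, bab, EEECZ)
No transition for (r, b, top E); M blocks with input bab remaining.

stuck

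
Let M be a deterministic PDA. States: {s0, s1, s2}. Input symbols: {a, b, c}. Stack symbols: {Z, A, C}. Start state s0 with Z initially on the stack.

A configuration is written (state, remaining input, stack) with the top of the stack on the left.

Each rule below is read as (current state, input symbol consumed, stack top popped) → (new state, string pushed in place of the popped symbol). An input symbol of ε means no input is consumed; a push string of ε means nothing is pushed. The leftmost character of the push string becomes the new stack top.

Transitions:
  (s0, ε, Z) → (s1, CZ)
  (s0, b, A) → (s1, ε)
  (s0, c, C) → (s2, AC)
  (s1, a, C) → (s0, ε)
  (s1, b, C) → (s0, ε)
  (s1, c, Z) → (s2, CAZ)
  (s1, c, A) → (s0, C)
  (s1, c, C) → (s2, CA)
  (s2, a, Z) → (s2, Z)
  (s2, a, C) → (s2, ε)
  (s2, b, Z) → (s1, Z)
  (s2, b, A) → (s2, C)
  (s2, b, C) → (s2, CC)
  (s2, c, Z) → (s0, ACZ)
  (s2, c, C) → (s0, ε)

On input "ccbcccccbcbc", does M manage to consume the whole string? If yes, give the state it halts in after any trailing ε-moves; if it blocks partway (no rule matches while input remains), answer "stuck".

(s0, ccbcccccbcbc, Z)
  ε-move, top Z: go to s1, push CZ → (s1, ccbcccccbcbc, CZ)
  read c, top C: go to s2, push CA → (s2, cbcccccbcbc, CAZ)
  read c, top C: go to s0, push ε → (s0, bcccccbcbc, AZ)
  read b, top A: go to s1, push ε → (s1, cccccbcbc, Z)
  read c, top Z: go to s2, push CAZ → (s2, ccccbcbc, CAZ)
  read c, top C: go to s0, push ε → (s0, cccbcbc, AZ)
No transition for (s0, c, top A); M blocks with input cccbcbc remaining.

stuck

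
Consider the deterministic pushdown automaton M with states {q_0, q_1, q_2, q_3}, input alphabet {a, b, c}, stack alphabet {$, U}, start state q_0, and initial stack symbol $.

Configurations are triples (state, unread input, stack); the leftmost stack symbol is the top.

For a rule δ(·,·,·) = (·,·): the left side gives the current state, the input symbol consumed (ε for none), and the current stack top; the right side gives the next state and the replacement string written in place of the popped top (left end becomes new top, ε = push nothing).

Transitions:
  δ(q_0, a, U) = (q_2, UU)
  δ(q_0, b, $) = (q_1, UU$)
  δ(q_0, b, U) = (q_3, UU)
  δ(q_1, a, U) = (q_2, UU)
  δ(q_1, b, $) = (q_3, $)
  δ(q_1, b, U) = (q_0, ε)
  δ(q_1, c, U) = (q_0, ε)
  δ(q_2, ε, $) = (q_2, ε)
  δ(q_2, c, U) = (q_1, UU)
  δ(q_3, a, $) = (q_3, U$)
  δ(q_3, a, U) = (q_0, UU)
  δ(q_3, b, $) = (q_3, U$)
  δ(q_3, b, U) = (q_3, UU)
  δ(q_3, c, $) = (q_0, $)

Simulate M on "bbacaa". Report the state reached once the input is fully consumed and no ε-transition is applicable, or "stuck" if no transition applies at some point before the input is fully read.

stuck

(q_0, bbacaa, $)
  read b, top $: go to q_1, push UU$ → (q_1, bacaa, UU$)
  read b, top U: go to q_0, push ε → (q_0, acaa, U$)
  read a, top U: go to q_2, push UU → (q_2, caa, UU$)
  read c, top U: go to q_1, push UU → (q_1, aa, UUU$)
  read a, top U: go to q_2, push UU → (q_2, a, UUUU$)
No transition for (q_2, a, top U); M blocks with input a remaining.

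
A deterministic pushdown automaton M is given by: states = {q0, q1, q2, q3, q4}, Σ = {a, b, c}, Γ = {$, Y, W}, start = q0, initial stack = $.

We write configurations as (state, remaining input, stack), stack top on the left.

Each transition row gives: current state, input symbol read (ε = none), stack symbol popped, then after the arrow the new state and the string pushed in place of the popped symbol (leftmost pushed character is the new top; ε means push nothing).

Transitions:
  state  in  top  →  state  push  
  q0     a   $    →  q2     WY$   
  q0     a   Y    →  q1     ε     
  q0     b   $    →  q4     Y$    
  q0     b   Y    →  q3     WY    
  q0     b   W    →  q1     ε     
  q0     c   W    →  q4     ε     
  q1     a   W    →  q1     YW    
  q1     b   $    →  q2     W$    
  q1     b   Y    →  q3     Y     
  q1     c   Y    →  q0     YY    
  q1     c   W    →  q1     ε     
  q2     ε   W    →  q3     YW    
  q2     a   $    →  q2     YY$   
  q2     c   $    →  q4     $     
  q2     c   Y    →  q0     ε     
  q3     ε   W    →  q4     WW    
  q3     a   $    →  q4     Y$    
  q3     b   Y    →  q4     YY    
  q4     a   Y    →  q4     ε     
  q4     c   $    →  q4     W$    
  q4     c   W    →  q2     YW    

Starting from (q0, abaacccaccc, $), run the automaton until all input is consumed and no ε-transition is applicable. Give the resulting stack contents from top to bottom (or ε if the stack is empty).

(q0, abaacccaccc, $)
  read a, top $: go to q2, push WY$ → (q2, baacccaccc, WY$)
  ε-move, top W: go to q3, push YW → (q3, baacccaccc, YWY$)
  read b, top Y: go to q4, push YY → (q4, aacccaccc, YYWY$)
  read a, top Y: go to q4, push ε → (q4, acccaccc, YWY$)
  read a, top Y: go to q4, push ε → (q4, cccaccc, WY$)
  read c, top W: go to q2, push YW → (q2, ccaccc, YWY$)
  read c, top Y: go to q0, push ε → (q0, caccc, WY$)
  read c, top W: go to q4, push ε → (q4, accc, Y$)
  read a, top Y: go to q4, push ε → (q4, ccc, $)
  read c, top $: go to q4, push W$ → (q4, cc, W$)
  read c, top W: go to q2, push YW → (q2, c, YW$)
  read c, top Y: go to q0, push ε → (q0, ε, W$)
All input consumed in state q0 with stack W$.

W$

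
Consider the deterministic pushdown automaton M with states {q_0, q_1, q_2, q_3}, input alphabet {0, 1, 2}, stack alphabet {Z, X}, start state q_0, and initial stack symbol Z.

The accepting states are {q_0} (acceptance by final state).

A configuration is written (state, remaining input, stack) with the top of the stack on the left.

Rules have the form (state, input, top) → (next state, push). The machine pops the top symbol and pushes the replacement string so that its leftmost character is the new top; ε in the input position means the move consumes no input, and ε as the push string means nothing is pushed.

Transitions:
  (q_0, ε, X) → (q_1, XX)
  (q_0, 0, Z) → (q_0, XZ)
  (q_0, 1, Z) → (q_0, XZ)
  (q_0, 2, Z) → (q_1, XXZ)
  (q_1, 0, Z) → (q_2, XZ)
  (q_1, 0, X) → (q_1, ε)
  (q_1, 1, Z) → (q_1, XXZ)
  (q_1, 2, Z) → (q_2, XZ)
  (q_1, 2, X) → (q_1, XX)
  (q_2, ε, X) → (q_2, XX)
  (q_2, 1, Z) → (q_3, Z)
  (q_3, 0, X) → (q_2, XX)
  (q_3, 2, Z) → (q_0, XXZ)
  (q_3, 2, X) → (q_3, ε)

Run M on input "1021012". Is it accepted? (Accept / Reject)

(q_0, 1021012, Z)
  read 1, top Z: go to q_0, push XZ → (q_0, 021012, XZ)
  ε-move, top X: go to q_1, push XX → (q_1, 021012, XXZ)
  read 0, top X: go to q_1, push ε → (q_1, 21012, XZ)
  read 2, top X: go to q_1, push XX → (q_1, 1012, XXZ)
No transition applies at (q_1, 1012, XXZ); input not fully consumed.

Reject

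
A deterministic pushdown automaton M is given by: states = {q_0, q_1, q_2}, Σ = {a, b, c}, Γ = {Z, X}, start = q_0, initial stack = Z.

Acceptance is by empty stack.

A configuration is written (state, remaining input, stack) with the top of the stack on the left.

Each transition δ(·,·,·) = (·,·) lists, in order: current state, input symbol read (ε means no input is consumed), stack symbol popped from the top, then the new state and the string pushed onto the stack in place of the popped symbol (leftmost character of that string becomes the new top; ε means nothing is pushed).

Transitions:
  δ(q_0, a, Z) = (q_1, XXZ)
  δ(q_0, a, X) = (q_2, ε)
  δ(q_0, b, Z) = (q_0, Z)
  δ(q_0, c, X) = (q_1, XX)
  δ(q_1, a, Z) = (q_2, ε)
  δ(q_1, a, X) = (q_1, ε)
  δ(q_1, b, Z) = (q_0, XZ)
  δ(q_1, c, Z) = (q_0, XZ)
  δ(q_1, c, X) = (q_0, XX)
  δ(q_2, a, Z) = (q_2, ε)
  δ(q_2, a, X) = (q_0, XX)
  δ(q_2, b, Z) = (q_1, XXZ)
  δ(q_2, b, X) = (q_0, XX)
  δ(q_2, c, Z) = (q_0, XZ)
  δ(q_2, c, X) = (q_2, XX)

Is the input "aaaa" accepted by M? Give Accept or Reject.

Accept

(q_0, aaaa, Z)
  read a, top Z: go to q_1, push XXZ → (q_1, aaa, XXZ)
  read a, top X: go to q_1, push ε → (q_1, aa, XZ)
  read a, top X: go to q_1, push ε → (q_1, a, Z)
  read a, top Z: go to q_2, push ε → (q_2, ε, ε)
All input consumed and the stack is empty.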